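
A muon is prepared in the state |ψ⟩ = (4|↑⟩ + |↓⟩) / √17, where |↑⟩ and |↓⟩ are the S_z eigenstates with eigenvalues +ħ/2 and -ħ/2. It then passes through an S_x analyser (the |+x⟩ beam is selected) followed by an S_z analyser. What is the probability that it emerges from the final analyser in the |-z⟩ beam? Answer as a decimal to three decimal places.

0.368

First analyser (S_x): P(|+x⟩) = |⟨+x|ψ⟩|² = 25/34.
After stage 1 the state is |+x⟩; P(|-z⟩) = |⟨-z|+x⟩|² = 1/2.
Joint probability = 25/34 × 1/2 = 0.368.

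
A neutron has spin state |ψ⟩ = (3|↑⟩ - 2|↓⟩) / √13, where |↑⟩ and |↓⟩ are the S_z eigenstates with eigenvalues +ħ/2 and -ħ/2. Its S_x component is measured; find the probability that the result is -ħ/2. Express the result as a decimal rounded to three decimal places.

0.962

|-x⟩ = (|↑⟩ - |↓⟩)/√2, so ⟨-x|ψ⟩ = (5) / (√2·√13).
P = |5|² / 26 = 25/26.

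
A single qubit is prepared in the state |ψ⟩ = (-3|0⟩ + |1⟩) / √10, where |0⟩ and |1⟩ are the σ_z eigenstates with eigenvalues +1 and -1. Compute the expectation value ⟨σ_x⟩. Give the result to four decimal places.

-0.6000

⟨σ_x⟩ = 2 Re(a* b)/(|a|²+|b|²) with a = -3, b = 1.
a* b = -3, so ⟨σ_x⟩ = -6/10.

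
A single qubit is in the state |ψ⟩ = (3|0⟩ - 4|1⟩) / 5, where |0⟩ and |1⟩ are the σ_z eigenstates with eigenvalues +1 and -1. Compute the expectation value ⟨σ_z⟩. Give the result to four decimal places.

-0.2800

⟨σ_z⟩ = |a|² - |b|² divided by |a|²+|b|², with a, b the |0⟩, |1⟩ amplitudes.
= (9 - 16)/25 = -7/25.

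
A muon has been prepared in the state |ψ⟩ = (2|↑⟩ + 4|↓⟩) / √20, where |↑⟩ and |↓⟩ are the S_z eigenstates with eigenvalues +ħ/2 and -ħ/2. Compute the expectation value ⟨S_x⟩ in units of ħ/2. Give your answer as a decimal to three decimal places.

0.800

⟨σ_x⟩ = 2 Re(a* b)/(|a|²+|b|²) with a = 2, b = 4.
a* b = 8, so ⟨σ_x⟩ = 16/20.
⟨S_x⟩ = (ħ/2)·⟨σ_x⟩.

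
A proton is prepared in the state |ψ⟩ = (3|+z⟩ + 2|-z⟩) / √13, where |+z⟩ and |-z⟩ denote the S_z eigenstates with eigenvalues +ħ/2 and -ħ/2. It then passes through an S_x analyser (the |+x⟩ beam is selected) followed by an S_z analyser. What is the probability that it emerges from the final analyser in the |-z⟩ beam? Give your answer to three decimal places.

0.481

First analyser (S_x): P(|+x⟩) = |⟨+x|ψ⟩|² = 25/26.
After stage 1 the state is |+x⟩; P(|-z⟩) = |⟨-z|+x⟩|² = 1/2.
Joint probability = 25/26 × 1/2 = 0.481.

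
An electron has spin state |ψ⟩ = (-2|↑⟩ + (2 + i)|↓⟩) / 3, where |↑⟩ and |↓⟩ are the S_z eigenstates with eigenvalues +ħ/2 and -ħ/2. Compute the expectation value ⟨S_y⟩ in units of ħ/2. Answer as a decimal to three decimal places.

-0.444

⟨σ_y⟩ = 2 Im(a* b)/(|a|²+|b|²) with a = -2, b = (2 + i).
a* b = (-4 - 2i), so ⟨σ_y⟩ = -4/9.
⟨S_y⟩ = (ħ/2)·⟨σ_y⟩.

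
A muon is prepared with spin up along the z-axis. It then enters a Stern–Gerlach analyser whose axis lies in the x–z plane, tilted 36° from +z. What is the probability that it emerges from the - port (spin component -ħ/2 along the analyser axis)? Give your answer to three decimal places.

0.095

For spin-½, the probability of finding spin-up along an axis at angle θ to the initial spin direction is cos²(θ/2); spin-down is sin²(θ/2).
θ = 36°, so P = sin²(18°) ≈ 0.095.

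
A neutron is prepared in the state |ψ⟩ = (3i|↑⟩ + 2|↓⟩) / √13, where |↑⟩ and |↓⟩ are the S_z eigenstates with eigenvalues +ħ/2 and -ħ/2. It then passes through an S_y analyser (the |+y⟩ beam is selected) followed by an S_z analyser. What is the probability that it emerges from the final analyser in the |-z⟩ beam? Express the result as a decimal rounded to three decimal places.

0.019

First analyser (S_y): P(|+y⟩) = |⟨+y|ψ⟩|² = 1/26.
After stage 1 the state is |+y⟩; P(|-z⟩) = |⟨-z|+y⟩|² = 1/2.
Joint probability = 1/26 × 1/2 = 0.019.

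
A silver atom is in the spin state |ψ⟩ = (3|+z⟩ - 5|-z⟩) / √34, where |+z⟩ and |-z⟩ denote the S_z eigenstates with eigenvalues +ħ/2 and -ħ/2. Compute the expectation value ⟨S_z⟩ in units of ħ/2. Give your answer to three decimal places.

⟨σ_z⟩ = |a|² - |b|² divided by |a|²+|b|², with a, b the |+z⟩, |-z⟩ amplitudes.
= (9 - 25)/34 = -16/34.
⟨S_z⟩ = (ħ/2)·⟨σ_z⟩.

-0.471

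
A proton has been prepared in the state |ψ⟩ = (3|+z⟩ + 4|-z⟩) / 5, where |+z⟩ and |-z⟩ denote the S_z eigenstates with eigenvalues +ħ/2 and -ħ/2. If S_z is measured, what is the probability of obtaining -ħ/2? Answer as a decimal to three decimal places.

The -ħ/2 outcome corresponds to |-z⟩. Its amplitude in |ψ⟩ is 4/5.
P = |4|² / 25 = 16/25.

0.640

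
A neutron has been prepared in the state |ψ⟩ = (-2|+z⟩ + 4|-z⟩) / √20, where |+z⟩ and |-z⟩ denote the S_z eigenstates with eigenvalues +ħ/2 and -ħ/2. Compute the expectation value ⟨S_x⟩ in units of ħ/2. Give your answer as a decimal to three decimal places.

⟨σ_x⟩ = 2 Re(a* b)/(|a|²+|b|²) with a = -2, b = 4.
a* b = -8, so ⟨σ_x⟩ = -16/20.
⟨S_x⟩ = (ħ/2)·⟨σ_x⟩.

-0.800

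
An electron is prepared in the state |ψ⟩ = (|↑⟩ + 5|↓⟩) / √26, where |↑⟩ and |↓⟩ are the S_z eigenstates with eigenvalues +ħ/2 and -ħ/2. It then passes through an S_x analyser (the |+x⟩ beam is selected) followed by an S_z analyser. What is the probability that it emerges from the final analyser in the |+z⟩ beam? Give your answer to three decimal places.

First analyser (S_x): P(|+x⟩) = |⟨+x|ψ⟩|² = 36/52.
After stage 1 the state is |+x⟩; P(|+z⟩) = |⟨+z|+x⟩|² = 1/2.
Joint probability = 36/52 × 1/2 = 0.346.

0.346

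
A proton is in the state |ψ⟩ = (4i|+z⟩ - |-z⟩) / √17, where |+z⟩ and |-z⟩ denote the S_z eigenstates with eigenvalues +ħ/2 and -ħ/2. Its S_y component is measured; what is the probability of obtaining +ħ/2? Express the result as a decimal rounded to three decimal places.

0.735

|+y⟩ = (|+z⟩ + i|-z⟩)/√2, so ⟨+y|ψ⟩ = (5i) / (√2·√17).
P = |5i|² / 34 = 25/34.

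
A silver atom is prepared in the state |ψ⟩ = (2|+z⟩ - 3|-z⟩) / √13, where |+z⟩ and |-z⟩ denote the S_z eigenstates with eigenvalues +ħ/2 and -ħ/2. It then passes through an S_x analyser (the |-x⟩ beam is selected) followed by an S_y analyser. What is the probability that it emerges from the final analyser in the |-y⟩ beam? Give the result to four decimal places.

0.4808

First analyser (S_x): P(|-x⟩) = |⟨-x|ψ⟩|² = 25/26.
After stage 1 the state is |-x⟩; P(|-y⟩) = |⟨-y|-x⟩|² = 1/2.
Joint probability = 25/26 × 1/2 = 0.4808.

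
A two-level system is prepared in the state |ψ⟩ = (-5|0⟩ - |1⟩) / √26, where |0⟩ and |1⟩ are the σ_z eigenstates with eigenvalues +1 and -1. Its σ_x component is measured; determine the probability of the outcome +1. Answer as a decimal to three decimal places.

0.692

|+x⟩ = (|0⟩ + |1⟩)/√2, so ⟨+x|ψ⟩ = (-6) / (√2·√26).
P = |-6|² / 52 = 36/52.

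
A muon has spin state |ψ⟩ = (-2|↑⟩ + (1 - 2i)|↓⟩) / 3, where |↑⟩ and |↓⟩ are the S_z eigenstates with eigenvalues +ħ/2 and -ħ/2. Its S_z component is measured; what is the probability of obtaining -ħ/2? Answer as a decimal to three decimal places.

The -ħ/2 outcome corresponds to |↓⟩. Its amplitude in |ψ⟩ is (1 - 2i)/3.
P = |1 - 2i|² / 9 = 5/9.

0.556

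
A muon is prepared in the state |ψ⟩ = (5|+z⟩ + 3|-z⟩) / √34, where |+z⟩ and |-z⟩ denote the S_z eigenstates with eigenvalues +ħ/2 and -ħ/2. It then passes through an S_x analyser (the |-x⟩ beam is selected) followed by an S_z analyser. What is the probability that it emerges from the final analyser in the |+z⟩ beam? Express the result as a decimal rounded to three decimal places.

First analyser (S_x): P(|-x⟩) = |⟨-x|ψ⟩|² = 4/68.
After stage 1 the state is |-x⟩; P(|+z⟩) = |⟨+z|-x⟩|² = 1/2.
Joint probability = 4/68 × 1/2 = 0.029.

0.029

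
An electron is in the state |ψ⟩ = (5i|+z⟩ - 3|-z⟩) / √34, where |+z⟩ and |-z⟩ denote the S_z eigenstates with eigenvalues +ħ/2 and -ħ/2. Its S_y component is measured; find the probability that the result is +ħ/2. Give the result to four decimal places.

|+y⟩ = (|+z⟩ + i|-z⟩)/√2, so ⟨+y|ψ⟩ = (8i) / (√2·√34).
P = |8i|² / 68 = 64/68.

0.9412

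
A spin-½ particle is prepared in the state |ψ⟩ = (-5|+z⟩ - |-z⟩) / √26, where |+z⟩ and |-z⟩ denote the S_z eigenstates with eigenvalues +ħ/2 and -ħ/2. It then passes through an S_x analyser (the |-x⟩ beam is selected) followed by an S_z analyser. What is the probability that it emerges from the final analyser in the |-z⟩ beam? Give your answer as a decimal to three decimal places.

0.154

First analyser (S_x): P(|-x⟩) = |⟨-x|ψ⟩|² = 16/52.
After stage 1 the state is |-x⟩; P(|-z⟩) = |⟨-z|-x⟩|² = 1/2.
Joint probability = 16/52 × 1/2 = 0.154.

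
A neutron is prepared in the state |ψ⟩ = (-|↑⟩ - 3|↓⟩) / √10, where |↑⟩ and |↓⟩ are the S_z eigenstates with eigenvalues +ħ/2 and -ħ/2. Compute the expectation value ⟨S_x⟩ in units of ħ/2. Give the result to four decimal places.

0.6000

⟨σ_x⟩ = 2 Re(a* b)/(|a|²+|b|²) with a = -1, b = -3.
a* b = 3, so ⟨σ_x⟩ = 6/10.
⟨S_x⟩ = (ħ/2)·⟨σ_x⟩.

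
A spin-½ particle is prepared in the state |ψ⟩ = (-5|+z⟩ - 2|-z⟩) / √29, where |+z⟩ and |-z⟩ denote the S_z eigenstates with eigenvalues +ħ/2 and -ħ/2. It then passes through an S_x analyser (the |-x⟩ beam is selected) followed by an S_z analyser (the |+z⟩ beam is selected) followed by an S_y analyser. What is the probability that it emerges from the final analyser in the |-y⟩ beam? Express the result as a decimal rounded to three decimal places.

First analyser (S_x): P(|-x⟩) = |⟨-x|ψ⟩|² = 9/58.
After stage 1 the state is |-x⟩; P(|+z⟩) = |⟨+z|-x⟩|² = 1/2.
After stage 2 the state is |+z⟩; P(|-y⟩) = |⟨-y|+z⟩|² = 1/2.
Joint probability = 9/58 × 1/2 × 1/2 = 0.039.

0.039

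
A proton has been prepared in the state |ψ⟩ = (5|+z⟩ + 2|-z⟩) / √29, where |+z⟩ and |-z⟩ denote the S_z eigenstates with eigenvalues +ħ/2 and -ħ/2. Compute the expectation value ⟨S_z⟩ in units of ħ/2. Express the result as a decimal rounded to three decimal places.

0.724

⟨σ_z⟩ = |a|² - |b|² divided by |a|²+|b|², with a, b the |+z⟩, |-z⟩ amplitudes.
= (25 - 4)/29 = 21/29.
⟨S_z⟩ = (ħ/2)·⟨σ_z⟩.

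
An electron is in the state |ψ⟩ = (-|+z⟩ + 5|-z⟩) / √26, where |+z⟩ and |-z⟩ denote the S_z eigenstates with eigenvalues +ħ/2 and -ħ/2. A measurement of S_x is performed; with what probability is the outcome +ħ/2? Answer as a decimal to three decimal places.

|+x⟩ = (|+z⟩ + |-z⟩)/√2, so ⟨+x|ψ⟩ = (4) / (√2·√26).
P = |4|² / 52 = 16/52.

0.308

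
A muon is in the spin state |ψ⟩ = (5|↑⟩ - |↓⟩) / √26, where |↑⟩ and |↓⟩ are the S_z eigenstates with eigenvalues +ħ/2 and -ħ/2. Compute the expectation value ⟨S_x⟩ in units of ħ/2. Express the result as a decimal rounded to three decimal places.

⟨σ_x⟩ = 2 Re(a* b)/(|a|²+|b|²) with a = 5, b = -1.
a* b = -5, so ⟨σ_x⟩ = -10/26.
⟨S_x⟩ = (ħ/2)·⟨σ_x⟩.

-0.385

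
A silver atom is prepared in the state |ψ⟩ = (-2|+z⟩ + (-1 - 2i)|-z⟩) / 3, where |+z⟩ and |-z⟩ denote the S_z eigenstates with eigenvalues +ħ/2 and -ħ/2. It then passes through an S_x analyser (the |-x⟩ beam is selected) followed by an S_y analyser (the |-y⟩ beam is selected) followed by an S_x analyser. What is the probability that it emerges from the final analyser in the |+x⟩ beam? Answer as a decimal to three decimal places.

First analyser (S_x): P(|-x⟩) = |⟨-x|ψ⟩|² = 5/18.
After stage 1 the state is |-x⟩; P(|-y⟩) = |⟨-y|-x⟩|² = 1/2.
After stage 2 the state is |-y⟩; P(|+x⟩) = |⟨+x|-y⟩|² = 1/2.
Joint probability = 5/18 × 1/2 × 1/2 = 0.069.

0.069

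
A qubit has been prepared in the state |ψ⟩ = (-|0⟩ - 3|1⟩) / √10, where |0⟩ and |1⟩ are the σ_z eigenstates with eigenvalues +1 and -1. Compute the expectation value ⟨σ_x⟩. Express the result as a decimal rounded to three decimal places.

0.600

⟨σ_x⟩ = 2 Re(a* b)/(|a|²+|b|²) with a = -1, b = -3.
a* b = 3, so ⟨σ_x⟩ = 6/10.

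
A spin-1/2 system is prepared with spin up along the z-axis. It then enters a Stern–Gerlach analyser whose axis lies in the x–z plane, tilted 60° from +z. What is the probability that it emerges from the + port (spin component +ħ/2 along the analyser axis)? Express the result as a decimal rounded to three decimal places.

For spin-½, the probability of finding spin-up along an axis at angle θ to the initial spin direction is cos²(θ/2); spin-down is sin²(θ/2).
θ = 60°, so P = cos²(30°) ≈ 0.750.

0.750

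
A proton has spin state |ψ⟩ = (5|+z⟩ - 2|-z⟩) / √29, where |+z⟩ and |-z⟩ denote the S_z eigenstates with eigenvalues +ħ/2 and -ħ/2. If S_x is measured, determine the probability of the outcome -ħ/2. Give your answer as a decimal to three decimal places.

0.845

|-x⟩ = (|+z⟩ - |-z⟩)/√2, so ⟨-x|ψ⟩ = (7) / (√2·√29).
P = |7|² / 58 = 49/58.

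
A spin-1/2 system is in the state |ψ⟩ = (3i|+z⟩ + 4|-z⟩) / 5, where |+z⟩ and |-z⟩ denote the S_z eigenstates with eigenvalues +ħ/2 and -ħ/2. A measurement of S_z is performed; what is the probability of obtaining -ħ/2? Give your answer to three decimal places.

0.640

The -ħ/2 outcome corresponds to |-z⟩. Its amplitude in |ψ⟩ is 4/5.
P = |4|² / 25 = 16/25.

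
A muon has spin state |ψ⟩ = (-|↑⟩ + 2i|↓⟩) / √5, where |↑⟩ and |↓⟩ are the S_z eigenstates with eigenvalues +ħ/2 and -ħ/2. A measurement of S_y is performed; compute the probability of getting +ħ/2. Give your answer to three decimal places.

|+y⟩ = (|↑⟩ + i|↓⟩)/√2, so ⟨+y|ψ⟩ = (1) / (√2·√5).
P = |1|² / 10 = 1/10.

0.100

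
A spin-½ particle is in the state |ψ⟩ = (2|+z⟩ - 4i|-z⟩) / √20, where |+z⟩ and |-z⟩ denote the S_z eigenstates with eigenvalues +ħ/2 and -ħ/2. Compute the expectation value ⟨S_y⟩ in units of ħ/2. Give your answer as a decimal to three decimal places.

⟨σ_y⟩ = 2 Im(a* b)/(|a|²+|b|²) with a = 2, b = -4i.
a* b = -8i, so ⟨σ_y⟩ = -16/20.
⟨S_y⟩ = (ħ/2)·⟨σ_y⟩.

-0.800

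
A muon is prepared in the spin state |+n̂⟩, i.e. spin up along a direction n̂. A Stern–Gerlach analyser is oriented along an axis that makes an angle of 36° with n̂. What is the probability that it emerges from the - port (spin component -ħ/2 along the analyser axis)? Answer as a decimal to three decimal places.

0.095

For spin-½, the probability of finding spin-up along an axis at angle θ to the initial spin direction is cos²(θ/2); spin-down is sin²(θ/2).
θ = 36°, so P = sin²(18°) ≈ 0.095.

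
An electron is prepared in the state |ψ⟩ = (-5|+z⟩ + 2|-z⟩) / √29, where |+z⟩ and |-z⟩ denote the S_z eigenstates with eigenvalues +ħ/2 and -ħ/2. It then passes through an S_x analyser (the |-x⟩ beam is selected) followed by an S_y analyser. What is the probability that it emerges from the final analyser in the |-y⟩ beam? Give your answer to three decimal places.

0.422

First analyser (S_x): P(|-x⟩) = |⟨-x|ψ⟩|² = 49/58.
After stage 1 the state is |-x⟩; P(|-y⟩) = |⟨-y|-x⟩|² = 1/2.
Joint probability = 49/58 × 1/2 = 0.422.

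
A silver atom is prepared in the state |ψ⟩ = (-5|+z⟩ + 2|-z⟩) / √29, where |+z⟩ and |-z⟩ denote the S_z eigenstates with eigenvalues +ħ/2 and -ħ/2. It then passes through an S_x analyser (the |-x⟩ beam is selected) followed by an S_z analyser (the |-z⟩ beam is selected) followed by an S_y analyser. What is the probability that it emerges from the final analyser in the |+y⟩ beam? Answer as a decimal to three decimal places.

0.211

First analyser (S_x): P(|-x⟩) = |⟨-x|ψ⟩|² = 49/58.
After stage 1 the state is |-x⟩; P(|-z⟩) = |⟨-z|-x⟩|² = 1/2.
After stage 2 the state is |-z⟩; P(|+y⟩) = |⟨+y|-z⟩|² = 1/2.
Joint probability = 49/58 × 1/2 × 1/2 = 0.211.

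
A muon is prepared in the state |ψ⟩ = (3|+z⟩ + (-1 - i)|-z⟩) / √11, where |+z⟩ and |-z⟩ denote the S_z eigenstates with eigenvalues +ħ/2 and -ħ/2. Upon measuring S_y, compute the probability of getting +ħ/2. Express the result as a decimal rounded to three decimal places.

0.227

|+y⟩ = (|+z⟩ + i|-z⟩)/√2, so ⟨+y|ψ⟩ = (2 + i) / (√2·√11).
P = |2 + i|² / 22 = 5/22.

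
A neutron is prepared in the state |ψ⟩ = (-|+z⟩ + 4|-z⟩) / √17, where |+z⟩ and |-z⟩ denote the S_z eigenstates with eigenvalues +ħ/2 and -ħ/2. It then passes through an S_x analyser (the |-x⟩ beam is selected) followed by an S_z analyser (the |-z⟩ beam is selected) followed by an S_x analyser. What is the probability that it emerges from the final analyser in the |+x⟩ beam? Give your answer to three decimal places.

First analyser (S_x): P(|-x⟩) = |⟨-x|ψ⟩|² = 25/34.
After stage 1 the state is |-x⟩; P(|-z⟩) = |⟨-z|-x⟩|² = 1/2.
After stage 2 the state is |-z⟩; P(|+x⟩) = |⟨+x|-z⟩|² = 1/2.
Joint probability = 25/34 × 1/2 × 1/2 = 0.184.

0.184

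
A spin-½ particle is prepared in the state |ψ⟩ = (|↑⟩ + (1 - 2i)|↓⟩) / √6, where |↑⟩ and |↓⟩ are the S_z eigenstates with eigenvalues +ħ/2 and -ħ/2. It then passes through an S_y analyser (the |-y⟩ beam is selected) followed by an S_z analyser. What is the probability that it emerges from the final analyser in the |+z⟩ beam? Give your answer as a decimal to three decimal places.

First analyser (S_y): P(|-y⟩) = |⟨-y|ψ⟩|² = 10/12.
After stage 1 the state is |-y⟩; P(|+z⟩) = |⟨+z|-y⟩|² = 1/2.
Joint probability = 10/12 × 1/2 = 0.417.

0.417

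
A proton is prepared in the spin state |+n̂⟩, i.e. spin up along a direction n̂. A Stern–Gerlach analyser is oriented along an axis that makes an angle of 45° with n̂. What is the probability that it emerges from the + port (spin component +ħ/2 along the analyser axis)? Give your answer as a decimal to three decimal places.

0.854

For spin-½, the probability of finding spin-up along an axis at angle θ to the initial spin direction is cos²(θ/2); spin-down is sin²(θ/2).
θ = 45°, so P = cos²(22.5°) ≈ 0.854.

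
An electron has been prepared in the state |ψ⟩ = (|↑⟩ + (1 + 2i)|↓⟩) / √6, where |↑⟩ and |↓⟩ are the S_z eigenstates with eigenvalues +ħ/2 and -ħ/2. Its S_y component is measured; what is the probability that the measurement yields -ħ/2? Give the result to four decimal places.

0.1667

|-y⟩ = (|↑⟩ - i|↓⟩)/√2, so ⟨-y|ψ⟩ = (-1 + i) / (√2·√6).
P = |-1 + i|² / 12 = 2/12.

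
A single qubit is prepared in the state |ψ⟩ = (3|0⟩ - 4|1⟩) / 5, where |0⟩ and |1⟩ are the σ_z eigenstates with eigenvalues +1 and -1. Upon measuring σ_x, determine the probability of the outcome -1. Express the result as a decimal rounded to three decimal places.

|-x⟩ = (|0⟩ - |1⟩)/√2, so ⟨-x|ψ⟩ = (7) / (√2·5).
P = |7|² / 50 = 49/50.

0.980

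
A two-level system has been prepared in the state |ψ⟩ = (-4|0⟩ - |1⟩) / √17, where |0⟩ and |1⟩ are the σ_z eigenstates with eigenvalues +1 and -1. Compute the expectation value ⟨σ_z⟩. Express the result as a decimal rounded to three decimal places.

⟨σ_z⟩ = |a|² - |b|² divided by |a|²+|b|², with a, b the |0⟩, |1⟩ amplitudes.
= (16 - 1)/17 = 15/17.

0.882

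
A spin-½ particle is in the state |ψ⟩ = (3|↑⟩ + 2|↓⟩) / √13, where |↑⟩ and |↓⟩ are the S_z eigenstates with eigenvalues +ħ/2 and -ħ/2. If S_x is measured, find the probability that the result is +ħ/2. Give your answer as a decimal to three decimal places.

|+x⟩ = (|↑⟩ + |↓⟩)/√2, so ⟨+x|ψ⟩ = (5) / (√2·√13).
P = |5|² / 26 = 25/26.

0.962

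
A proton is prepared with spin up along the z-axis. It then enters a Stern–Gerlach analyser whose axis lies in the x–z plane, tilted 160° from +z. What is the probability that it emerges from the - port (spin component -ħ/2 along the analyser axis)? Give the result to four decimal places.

For spin-½, the probability of finding spin-up along an axis at angle θ to the initial spin direction is cos²(θ/2); spin-down is sin²(θ/2).
θ = 160°, so P = sin²(80°) ≈ 0.9698.

0.9698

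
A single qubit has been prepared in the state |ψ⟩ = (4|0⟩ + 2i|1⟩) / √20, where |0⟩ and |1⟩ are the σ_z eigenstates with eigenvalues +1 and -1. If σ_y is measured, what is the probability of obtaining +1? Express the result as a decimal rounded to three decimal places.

|+y⟩ = (|0⟩ + i|1⟩)/√2, so ⟨+y|ψ⟩ = (6) / (√2·√20).
P = |6|² / 40 = 36/40.

0.900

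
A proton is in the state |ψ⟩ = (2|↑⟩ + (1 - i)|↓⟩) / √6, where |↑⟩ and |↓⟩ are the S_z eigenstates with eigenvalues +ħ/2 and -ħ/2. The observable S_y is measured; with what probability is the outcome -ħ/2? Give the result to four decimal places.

|-y⟩ = (|↑⟩ - i|↓⟩)/√2, so ⟨-y|ψ⟩ = (3 + i) / (√2·√6).
P = |3 + i|² / 12 = 10/12.

0.8333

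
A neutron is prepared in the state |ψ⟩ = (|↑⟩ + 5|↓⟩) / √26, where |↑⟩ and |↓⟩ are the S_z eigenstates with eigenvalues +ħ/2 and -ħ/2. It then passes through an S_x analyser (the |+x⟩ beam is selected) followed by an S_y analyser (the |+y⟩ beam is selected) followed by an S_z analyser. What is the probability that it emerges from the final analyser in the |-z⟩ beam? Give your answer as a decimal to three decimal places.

First analyser (S_x): P(|+x⟩) = |⟨+x|ψ⟩|² = 36/52.
After stage 1 the state is |+x⟩; P(|+y⟩) = |⟨+y|+x⟩|² = 1/2.
After stage 2 the state is |+y⟩; P(|-z⟩) = |⟨-z|+y⟩|² = 1/2.
Joint probability = 36/52 × 1/2 × 1/2 = 0.173.

0.173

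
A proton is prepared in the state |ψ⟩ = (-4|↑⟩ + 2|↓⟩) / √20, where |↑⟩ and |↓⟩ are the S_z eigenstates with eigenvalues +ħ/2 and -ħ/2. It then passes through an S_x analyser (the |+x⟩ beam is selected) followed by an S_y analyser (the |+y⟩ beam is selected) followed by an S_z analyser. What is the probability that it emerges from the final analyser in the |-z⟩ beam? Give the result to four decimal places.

First analyser (S_x): P(|+x⟩) = |⟨+x|ψ⟩|² = 4/40.
After stage 1 the state is |+x⟩; P(|+y⟩) = |⟨+y|+x⟩|² = 1/2.
After stage 2 the state is |+y⟩; P(|-z⟩) = |⟨-z|+y⟩|² = 1/2.
Joint probability = 4/40 × 1/2 × 1/2 = 0.0250.

0.0250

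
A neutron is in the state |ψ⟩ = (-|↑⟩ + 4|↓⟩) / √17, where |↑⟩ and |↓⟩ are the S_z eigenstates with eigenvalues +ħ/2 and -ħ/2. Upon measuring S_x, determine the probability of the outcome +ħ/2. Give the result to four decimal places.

|+x⟩ = (|↑⟩ + |↓⟩)/√2, so ⟨+x|ψ⟩ = (3) / (√2·√17).
P = |3|² / 34 = 9/34.

0.2647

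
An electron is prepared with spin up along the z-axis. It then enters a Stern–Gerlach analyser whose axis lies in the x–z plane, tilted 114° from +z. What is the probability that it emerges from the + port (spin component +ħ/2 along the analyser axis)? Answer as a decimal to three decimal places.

For spin-½, the probability of finding spin-up along an axis at angle θ to the initial spin direction is cos²(θ/2); spin-down is sin²(θ/2).
θ = 114°, so P = cos²(57°) ≈ 0.297.

0.297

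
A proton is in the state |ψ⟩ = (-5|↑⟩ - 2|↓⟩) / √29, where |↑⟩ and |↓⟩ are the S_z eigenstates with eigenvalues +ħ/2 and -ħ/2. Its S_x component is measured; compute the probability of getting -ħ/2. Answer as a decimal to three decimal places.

|-x⟩ = (|↑⟩ - |↓⟩)/√2, so ⟨-x|ψ⟩ = (-3) / (√2·√29).
P = |-3|² / 58 = 9/58.

0.155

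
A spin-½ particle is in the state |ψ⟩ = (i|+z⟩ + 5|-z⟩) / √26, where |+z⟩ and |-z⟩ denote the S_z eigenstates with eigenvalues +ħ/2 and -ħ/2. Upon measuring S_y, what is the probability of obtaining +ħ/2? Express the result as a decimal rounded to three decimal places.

0.308

|+y⟩ = (|+z⟩ + i|-z⟩)/√2, so ⟨+y|ψ⟩ = (-4i) / (√2·√26).
P = |-4i|² / 52 = 16/52.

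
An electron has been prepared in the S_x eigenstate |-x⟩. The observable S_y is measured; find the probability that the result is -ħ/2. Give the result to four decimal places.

In the S_z basis, |-x⟩ = (|↑⟩ - |↓⟩)/√2 and |-y⟩ = (|↑⟩ - i|↓⟩)/√2.
|⟨-y|-x⟩|² = 1/2.

0.5000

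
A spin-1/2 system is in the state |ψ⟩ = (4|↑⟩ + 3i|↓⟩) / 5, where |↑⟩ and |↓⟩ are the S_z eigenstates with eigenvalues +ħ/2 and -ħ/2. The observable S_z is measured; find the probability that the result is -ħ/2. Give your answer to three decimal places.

0.360

The -ħ/2 outcome corresponds to |↓⟩. Its amplitude in |ψ⟩ is 3i/5.
P = |3i|² / 25 = 9/25.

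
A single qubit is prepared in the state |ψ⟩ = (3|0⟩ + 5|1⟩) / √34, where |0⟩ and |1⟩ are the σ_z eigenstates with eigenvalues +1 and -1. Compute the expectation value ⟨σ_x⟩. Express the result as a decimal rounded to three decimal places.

⟨σ_x⟩ = 2 Re(a* b)/(|a|²+|b|²) with a = 3, b = 5.
a* b = 15, so ⟨σ_x⟩ = 30/34.

0.882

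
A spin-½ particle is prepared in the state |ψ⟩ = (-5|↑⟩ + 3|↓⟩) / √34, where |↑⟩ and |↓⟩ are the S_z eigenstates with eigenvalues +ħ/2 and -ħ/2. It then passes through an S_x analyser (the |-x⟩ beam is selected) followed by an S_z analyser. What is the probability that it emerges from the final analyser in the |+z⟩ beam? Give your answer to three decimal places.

First analyser (S_x): P(|-x⟩) = |⟨-x|ψ⟩|² = 64/68.
After stage 1 the state is |-x⟩; P(|+z⟩) = |⟨+z|-x⟩|² = 1/2.
Joint probability = 64/68 × 1/2 = 0.471.

0.471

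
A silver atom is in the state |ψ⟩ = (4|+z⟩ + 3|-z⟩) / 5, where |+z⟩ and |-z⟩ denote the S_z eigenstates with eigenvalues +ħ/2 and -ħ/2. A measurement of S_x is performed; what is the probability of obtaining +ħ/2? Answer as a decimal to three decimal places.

0.980

|+x⟩ = (|+z⟩ + |-z⟩)/√2, so ⟨+x|ψ⟩ = (7) / (√2·5).
P = |7|² / 50 = 49/50.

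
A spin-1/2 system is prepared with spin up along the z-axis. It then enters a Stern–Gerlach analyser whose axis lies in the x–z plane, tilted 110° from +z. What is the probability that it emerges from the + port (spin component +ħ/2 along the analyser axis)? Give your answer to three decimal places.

For spin-½, the probability of finding spin-up along an axis at angle θ to the initial spin direction is cos²(θ/2); spin-down is sin²(θ/2).
θ = 110°, so P = cos²(55°) ≈ 0.329.

0.329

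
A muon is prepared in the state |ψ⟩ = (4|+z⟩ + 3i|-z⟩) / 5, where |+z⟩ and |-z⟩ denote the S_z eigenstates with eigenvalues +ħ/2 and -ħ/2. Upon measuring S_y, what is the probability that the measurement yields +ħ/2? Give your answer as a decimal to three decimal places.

0.980

|+y⟩ = (|+z⟩ + i|-z⟩)/√2, so ⟨+y|ψ⟩ = (7) / (√2·5).
P = |7|² / 50 = 49/50.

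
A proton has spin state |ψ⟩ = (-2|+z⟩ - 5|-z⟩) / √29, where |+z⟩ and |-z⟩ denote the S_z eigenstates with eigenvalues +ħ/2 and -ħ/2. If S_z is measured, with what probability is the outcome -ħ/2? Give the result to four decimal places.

The -ħ/2 outcome corresponds to |-z⟩. Its amplitude in |ψ⟩ is -5/√29.
P = |-5|² / 29 = 25/29.

0.8621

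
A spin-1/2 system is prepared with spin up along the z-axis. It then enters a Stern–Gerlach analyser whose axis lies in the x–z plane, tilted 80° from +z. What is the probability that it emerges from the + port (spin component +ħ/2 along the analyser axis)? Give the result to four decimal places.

0.5868

For spin-½, the probability of finding spin-up along an axis at angle θ to the initial spin direction is cos²(θ/2); spin-down is sin²(θ/2).
θ = 80°, so P = cos²(40°) ≈ 0.5868.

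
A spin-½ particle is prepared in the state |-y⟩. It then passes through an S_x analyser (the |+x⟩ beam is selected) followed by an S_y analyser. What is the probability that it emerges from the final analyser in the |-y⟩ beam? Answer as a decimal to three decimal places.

First analyser (S_x): from |-y⟩, P(|+x⟩) = 1/2.
After stage 1 the state is |+x⟩; P(|-y⟩) = |⟨-y|+x⟩|² = 1/2.
Joint probability = 1/2 × 1/2 = 0.250.

0.250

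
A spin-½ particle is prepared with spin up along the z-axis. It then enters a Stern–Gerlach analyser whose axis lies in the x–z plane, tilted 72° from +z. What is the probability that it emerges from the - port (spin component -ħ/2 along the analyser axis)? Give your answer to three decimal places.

0.345

For spin-½, the probability of finding spin-up along an axis at angle θ to the initial spin direction is cos²(θ/2); spin-down is sin²(θ/2).
θ = 72°, so P = sin²(36°) ≈ 0.345.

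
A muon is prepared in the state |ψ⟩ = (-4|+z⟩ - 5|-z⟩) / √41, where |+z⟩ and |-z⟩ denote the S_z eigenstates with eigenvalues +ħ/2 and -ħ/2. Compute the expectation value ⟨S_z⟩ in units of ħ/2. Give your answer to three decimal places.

-0.220

⟨σ_z⟩ = |a|² - |b|² divided by |a|²+|b|², with a, b the |+z⟩, |-z⟩ amplitudes.
= (16 - 25)/41 = -9/41.
⟨S_z⟩ = (ħ/2)·⟨σ_z⟩.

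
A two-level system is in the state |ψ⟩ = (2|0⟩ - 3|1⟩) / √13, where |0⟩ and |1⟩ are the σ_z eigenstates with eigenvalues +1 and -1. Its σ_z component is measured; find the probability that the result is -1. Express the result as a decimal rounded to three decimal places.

The -1 outcome corresponds to |1⟩. Its amplitude in |ψ⟩ is -3/√13.
P = |-3|² / 13 = 9/13.

0.692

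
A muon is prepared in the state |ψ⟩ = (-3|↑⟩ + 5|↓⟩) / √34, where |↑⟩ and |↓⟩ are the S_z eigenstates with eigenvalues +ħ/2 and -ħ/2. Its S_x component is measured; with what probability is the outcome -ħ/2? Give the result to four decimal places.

0.9412

|-x⟩ = (|↑⟩ - |↓⟩)/√2, so ⟨-x|ψ⟩ = (-8) / (√2·√34).
P = |-8|² / 68 = 64/68.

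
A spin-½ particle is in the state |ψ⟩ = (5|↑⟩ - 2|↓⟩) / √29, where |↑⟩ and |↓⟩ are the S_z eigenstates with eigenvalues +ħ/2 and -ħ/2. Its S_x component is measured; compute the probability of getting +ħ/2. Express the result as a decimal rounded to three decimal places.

0.155

|+x⟩ = (|↑⟩ + |↓⟩)/√2, so ⟨+x|ψ⟩ = (3) / (√2·√29).
P = |3|² / 58 = 9/58.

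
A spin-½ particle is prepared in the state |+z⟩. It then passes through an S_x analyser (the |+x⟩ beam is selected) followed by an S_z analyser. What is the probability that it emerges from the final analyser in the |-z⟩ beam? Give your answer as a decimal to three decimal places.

First analyser (S_x): from |+z⟩, P(|+x⟩) = 1/2.
After stage 1 the state is |+x⟩; P(|-z⟩) = |⟨-z|+x⟩|² = 1/2.
Joint probability = 1/2 × 1/2 = 0.250.

0.250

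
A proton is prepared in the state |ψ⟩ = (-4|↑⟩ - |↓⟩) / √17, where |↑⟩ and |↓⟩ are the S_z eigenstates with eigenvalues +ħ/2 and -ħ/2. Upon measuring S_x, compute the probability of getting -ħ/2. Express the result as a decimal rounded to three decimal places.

0.265

|-x⟩ = (|↑⟩ - |↓⟩)/√2, so ⟨-x|ψ⟩ = (-3) / (√2·√17).
P = |-3|² / 34 = 9/34.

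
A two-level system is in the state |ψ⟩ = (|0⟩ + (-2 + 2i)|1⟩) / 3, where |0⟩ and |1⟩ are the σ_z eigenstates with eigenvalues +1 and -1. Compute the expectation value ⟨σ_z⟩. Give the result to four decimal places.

-0.7778

⟨σ_z⟩ = |a|² - |b|² divided by |a|²+|b|², with a, b the |0⟩, |1⟩ amplitudes.
= (1 - 8)/9 = -7/9.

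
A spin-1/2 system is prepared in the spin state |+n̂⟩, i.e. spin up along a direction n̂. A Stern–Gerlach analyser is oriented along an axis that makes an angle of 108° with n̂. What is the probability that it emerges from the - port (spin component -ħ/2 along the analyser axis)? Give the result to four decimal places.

0.6545

For spin-½, the probability of finding spin-up along an axis at angle θ to the initial spin direction is cos²(θ/2); spin-down is sin²(θ/2).
θ = 108°, so P = sin²(54°) ≈ 0.6545.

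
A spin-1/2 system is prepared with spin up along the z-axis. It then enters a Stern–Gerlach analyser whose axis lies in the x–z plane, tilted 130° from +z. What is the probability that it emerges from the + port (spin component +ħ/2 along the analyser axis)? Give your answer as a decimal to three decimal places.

0.179

For spin-½, the probability of finding spin-up along an axis at angle θ to the initial spin direction is cos²(θ/2); spin-down is sin²(θ/2).
θ = 130°, so P = cos²(65°) ≈ 0.179.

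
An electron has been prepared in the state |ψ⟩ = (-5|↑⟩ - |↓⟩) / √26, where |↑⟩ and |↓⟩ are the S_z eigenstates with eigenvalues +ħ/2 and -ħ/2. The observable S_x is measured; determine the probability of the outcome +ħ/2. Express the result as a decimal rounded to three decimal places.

0.692

|+x⟩ = (|↑⟩ + |↓⟩)/√2, so ⟨+x|ψ⟩ = (-6) / (√2·√26).
P = |-6|² / 52 = 36/52.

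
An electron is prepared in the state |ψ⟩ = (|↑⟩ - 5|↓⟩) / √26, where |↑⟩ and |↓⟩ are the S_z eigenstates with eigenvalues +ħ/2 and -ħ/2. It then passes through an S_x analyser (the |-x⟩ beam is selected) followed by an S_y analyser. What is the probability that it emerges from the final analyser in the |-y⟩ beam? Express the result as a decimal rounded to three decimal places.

0.346

First analyser (S_x): P(|-x⟩) = |⟨-x|ψ⟩|² = 36/52.
After stage 1 the state is |-x⟩; P(|-y⟩) = |⟨-y|-x⟩|² = 1/2.
Joint probability = 36/52 × 1/2 = 0.346.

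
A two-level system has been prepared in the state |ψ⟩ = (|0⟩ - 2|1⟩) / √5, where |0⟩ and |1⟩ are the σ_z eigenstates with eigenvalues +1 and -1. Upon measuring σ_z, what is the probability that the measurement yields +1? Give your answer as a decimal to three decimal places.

0.200

The +1 outcome corresponds to |0⟩. Its amplitude in |ψ⟩ is 1/√5.
P = |1|² / 5 = 1/5.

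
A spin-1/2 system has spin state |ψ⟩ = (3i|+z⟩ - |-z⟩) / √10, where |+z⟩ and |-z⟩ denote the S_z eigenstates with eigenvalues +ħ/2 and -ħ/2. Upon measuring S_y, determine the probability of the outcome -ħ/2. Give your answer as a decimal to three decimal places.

|-y⟩ = (|+z⟩ - i|-z⟩)/√2, so ⟨-y|ψ⟩ = (2i) / (√2·√10).
P = |2i|² / 20 = 4/20.

0.200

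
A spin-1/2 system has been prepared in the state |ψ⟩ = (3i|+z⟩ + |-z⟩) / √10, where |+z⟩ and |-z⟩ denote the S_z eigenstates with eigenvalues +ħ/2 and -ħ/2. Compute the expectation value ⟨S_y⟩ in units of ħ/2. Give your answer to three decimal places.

-0.600

⟨σ_y⟩ = 2 Im(a* b)/(|a|²+|b|²) with a = 3i, b = 1.
a* b = -3i, so ⟨σ_y⟩ = -6/10.
⟨S_y⟩ = (ħ/2)·⟨σ_y⟩.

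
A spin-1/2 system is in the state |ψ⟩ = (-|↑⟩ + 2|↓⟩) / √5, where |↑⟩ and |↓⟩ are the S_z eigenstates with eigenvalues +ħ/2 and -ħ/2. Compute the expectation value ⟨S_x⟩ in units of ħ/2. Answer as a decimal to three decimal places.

⟨σ_x⟩ = 2 Re(a* b)/(|a|²+|b|²) with a = -1, b = 2.
a* b = -2, so ⟨σ_x⟩ = -4/5.
⟨S_x⟩ = (ħ/2)·⟨σ_x⟩.

-0.800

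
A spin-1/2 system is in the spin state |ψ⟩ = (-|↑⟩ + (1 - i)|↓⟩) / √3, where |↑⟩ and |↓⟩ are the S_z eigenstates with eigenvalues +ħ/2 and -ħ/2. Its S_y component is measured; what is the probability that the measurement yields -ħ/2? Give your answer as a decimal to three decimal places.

0.167

|-y⟩ = (|↑⟩ - i|↓⟩)/√2, so ⟨-y|ψ⟩ = (i) / (√2·√3).
P = |i|² / 6 = 1/6.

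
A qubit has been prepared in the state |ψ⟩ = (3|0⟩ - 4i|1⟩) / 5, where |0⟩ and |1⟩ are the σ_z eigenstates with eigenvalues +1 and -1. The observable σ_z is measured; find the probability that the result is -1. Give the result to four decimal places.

The -1 outcome corresponds to |1⟩. Its amplitude in |ψ⟩ is -4i/5.
P = |-4i|² / 25 = 16/25.

0.6400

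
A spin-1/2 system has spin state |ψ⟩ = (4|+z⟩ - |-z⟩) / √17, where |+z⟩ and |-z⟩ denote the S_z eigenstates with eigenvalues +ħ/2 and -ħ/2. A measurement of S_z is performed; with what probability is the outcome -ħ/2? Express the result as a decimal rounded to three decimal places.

0.059

The -ħ/2 outcome corresponds to |-z⟩. Its amplitude in |ψ⟩ is -1/√17.
P = |-1|² / 17 = 1/17.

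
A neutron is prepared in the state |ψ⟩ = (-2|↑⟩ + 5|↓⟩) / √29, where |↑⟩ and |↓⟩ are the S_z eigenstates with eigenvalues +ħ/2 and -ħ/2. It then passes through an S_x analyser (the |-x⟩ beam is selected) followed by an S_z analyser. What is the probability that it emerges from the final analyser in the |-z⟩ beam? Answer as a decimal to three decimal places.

First analyser (S_x): P(|-x⟩) = |⟨-x|ψ⟩|² = 49/58.
After stage 1 the state is |-x⟩; P(|-z⟩) = |⟨-z|-x⟩|² = 1/2.
Joint probability = 49/58 × 1/2 = 0.422.

0.422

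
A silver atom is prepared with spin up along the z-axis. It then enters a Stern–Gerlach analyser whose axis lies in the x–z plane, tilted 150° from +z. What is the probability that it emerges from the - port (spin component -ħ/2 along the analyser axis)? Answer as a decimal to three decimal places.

0.933

For spin-½, the probability of finding spin-up along an axis at angle θ to the initial spin direction is cos²(θ/2); spin-down is sin²(θ/2).
θ = 150°, so P = sin²(75°) ≈ 0.933.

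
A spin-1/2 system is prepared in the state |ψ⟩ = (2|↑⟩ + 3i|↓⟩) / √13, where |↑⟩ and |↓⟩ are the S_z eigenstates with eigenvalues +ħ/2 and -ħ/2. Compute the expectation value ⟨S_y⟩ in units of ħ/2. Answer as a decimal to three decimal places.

0.923

⟨σ_y⟩ = 2 Im(a* b)/(|a|²+|b|²) with a = 2, b = 3i.
a* b = 6i, so ⟨σ_y⟩ = 12/13.
⟨S_y⟩ = (ħ/2)·⟨σ_y⟩.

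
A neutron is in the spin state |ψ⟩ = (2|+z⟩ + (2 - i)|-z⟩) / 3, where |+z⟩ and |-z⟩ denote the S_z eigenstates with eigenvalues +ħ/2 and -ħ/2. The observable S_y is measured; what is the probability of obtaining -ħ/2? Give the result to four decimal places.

0.7222

|-y⟩ = (|+z⟩ - i|-z⟩)/√2, so ⟨-y|ψ⟩ = (3 + 2i) / (√2·3).
P = |3 + 2i|² / 18 = 13/18.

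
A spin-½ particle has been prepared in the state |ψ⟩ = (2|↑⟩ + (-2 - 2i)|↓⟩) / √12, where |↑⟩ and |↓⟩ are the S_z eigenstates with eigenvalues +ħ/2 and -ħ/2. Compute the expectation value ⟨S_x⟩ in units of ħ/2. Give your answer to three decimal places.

-0.667

⟨σ_x⟩ = 2 Re(a* b)/(|a|²+|b|²) with a = 2, b = (-2 - 2i).
a* b = (-4 - 4i), so ⟨σ_x⟩ = -8/12.
⟨S_x⟩ = (ħ/2)·⟨σ_x⟩.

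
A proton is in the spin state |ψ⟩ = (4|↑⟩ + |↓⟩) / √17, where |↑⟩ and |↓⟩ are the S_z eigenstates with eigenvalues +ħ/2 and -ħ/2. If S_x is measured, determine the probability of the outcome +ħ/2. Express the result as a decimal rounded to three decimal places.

|+x⟩ = (|↑⟩ + |↓⟩)/√2, so ⟨+x|ψ⟩ = (5) / (√2·√17).
P = |5|² / 34 = 25/34.

0.735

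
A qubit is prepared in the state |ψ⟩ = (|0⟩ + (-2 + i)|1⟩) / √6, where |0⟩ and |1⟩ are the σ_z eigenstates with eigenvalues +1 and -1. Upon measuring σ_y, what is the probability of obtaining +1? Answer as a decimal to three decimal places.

|+y⟩ = (|0⟩ + i|1⟩)/√2, so ⟨+y|ψ⟩ = (2 + 2i) / (√2·√6).
P = |2 + 2i|² / 12 = 8/12.

0.667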